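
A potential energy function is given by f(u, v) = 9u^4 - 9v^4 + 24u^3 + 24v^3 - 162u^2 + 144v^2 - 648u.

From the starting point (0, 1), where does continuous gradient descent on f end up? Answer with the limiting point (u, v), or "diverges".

f is separable, so gradient descent decouples: u follows -∂f/∂u, v follows -∂f/∂v.
∂f/∂u = 36(u - 3)(u + 2)(u + 3); at u=0 this is -648, so u increases.
∂f/∂v = -36v(v - 4)(v + 2); at v=1 this is 324, so v decreases.
u converges to its nearest critical value 3 (a local min of the u-part); v converges to 0. The iterate converges to (3, 0).

(3, 0)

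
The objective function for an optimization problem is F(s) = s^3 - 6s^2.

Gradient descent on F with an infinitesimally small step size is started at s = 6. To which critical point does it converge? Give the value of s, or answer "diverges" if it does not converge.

F'(s) = 3s(s - 4), so F'(6) = 36.
Gradient descent moves in the -F' direction, i.e. s is decreasing.
The nearest critical point in that direction is s = 4, where F'' = 12 > 0 (a local minimum). The iterate converges there.

4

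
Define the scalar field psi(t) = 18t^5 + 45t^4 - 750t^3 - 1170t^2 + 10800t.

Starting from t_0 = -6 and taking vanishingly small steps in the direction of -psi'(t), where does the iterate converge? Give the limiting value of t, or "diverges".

psi'(t) = 90(t - 4)(t - 2)(t + 3)(t + 5), so psi'(-6) = 21600.
Gradient descent moves in the -psi' direction, i.e. t is decreasing.
There is no critical point below t=-6, and psi' keeps the same sign, so the iterate runs off to −∞.

diverges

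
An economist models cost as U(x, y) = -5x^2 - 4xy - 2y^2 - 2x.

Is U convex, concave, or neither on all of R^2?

concave

U is quadratic, so its Hessian is the constant matrix H = [[-10, -4], [-4, -4]].
det(H) = 24, tr(H) = -14.
det(H) > 0 and tr(H) < 0, so H is negative definite everywhere: concave.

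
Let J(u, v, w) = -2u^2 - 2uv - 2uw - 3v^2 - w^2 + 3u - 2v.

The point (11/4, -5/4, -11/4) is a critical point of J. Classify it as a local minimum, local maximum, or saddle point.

local maximum

The Hessian is constant: H = [[-4, -2, -2], [-2, -6, 0], [-2, 0, -2]].
Leading principal minors: Δ₁ = -4, Δ₂ = 20, Δ₃ = -16.
The minors alternate sign starting negative (−, +, −), so H is negative definite: a local maximum.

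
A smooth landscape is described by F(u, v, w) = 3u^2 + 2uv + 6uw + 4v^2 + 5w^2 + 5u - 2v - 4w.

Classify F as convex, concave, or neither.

convex

F is quadratic, so its Hessian is the constant matrix H = [[6, 2, 6], [2, 8, 0], [6, 0, 10]].
Leading principal minors: 6, 44, 152.
All positive ⇒ H ≻ 0 ⇒ convex.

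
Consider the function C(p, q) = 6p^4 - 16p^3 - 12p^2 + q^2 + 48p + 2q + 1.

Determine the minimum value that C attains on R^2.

-38

C(p,q) separates as A(p) + B(q) + 1, so its minimum is min A + min B + 1.
A'(p) = 24(p - 2)(p - 1)(p + 1) vanishes at p ∈ {-1, 1, 2}; B'(q) = 2q + 2 vanishes at q ∈ {-1}.
Local minima of A (where A''>0): A(-1)=-38, A(2)=16. Local minima of B: B(-1)=-1.
So the global minimum of C is A(-1) + B(-1) + 1 = -38 − 1 + 1 = -38, attained at (-1, -1).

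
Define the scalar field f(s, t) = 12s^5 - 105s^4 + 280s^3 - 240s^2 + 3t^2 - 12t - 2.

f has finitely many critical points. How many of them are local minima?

f separates as a function of s plus a function of t, so ∇f=0 decouples.
∂f/∂s = 60s(s - 4)(s - 2)(s - 1) = 0 at s ∈ {0, 1, 2, 4}; ∂f/∂t = 6(t - 2) = 0 at t ∈ {2}.
The Hessian is diagonal: diag(f_ss, f_tt). Second derivatives: f_ss(0)=-480, f_ss(1)=180, f_ss(2)=-240, f_ss(4)=1440; f_tt(2)=6.
Local minima occur where both diagonal entries positive: (1, 2), (4, 2). Count: 2.

2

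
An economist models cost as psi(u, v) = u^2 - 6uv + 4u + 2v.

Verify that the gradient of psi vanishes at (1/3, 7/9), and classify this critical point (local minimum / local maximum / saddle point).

∇psi = (2u - 6v + 4, -6u + 2); substituting (1/3, 7/9) gives ∇psi = (0, 0), so (1/3, 7/9) is indeed a critical point.
The Hessian of psi is constant: H = [[2, -6], [-6, 0]].
det(H) = 2·0 − (-6)² = -36.
Since det(H) < 0, H is indefinite and the critical point is a saddle point.

saddle point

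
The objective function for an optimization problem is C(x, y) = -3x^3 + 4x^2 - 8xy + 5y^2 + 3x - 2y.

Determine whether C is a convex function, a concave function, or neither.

neither

The term -3x^3 is cubic, so the Hessian is not constant.
∂²C/∂x² = -18x + 8, which takes both signs as x varies (negative for sufficiently large x). A diagonal entry of the Hessian changing sign means the Hessian is neither positive- nor negative-semidefinite on all of R^2.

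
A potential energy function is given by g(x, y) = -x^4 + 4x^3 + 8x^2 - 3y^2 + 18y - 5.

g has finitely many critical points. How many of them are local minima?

0

g separates as a function of x plus a function of y, so ∇g=0 decouples.
∂g/∂x = -4x(x - 4)(x + 1) = 0 at x ∈ {-1, 0, 4}; ∂g/∂y = -6(y - 3) = 0 at y ∈ {3}.
The Hessian is diagonal: diag(g_xx, g_yy). Second derivatives: g_xx(-1)=-20, g_xx(0)=16, g_xx(4)=-80; g_yy(3)=-6.
Local minima occur where both diagonal entries positive: none. Count: 0.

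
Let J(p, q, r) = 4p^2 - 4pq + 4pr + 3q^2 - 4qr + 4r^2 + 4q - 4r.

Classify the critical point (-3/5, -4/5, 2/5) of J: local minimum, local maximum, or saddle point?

The Hessian is constant: H = [[8, -4, 4], [-4, 6, -4], [4, -4, 8]].
Leading principal minors: Δ₁ = 8, Δ₂ = 32, Δ₃ = 160.
All leading minors are positive, so H is positive definite: a local minimum.

local minimum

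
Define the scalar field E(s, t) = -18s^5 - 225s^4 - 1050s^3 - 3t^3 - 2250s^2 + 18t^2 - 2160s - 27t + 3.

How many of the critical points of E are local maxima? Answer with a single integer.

2

E separates as a function of s plus a function of t, so ∇E=0 decouples.
∂E/∂s = -90(s + 1)(s + 2)(s + 3)(s + 4) = 0 at s ∈ {-4, -3, -2, -1}; ∂E/∂t = -9(t - 3)(t - 1) = 0 at t ∈ {1, 3}.
The Hessian is diagonal: diag(E_ss, E_tt). Second derivatives: E_ss(-4)=540, E_ss(-3)=-180, E_ss(-2)=180, E_ss(-1)=-540; E_tt(1)=18, E_tt(3)=-18.
Local maxima occur where both diagonal entries negative: (-3, 3), (-1, 3). Count: 2.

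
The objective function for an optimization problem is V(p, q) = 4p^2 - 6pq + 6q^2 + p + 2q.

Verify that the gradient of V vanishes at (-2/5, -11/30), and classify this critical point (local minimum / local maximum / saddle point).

local minimum

∇V = (8p - 6q + 1, -6p + 12q + 2); substituting (-2/5, -11/30) gives ∇V = (0, 0), so (-2/5, -11/30) is indeed a critical point.
The Hessian of V is constant: H = [[8, -6], [-6, 12]].
det(H) = 8·12 − (-6)² = 60.
det(H) > 0 and tr(H) = 20 > 0, so H is positive definite and the point is a local minimum.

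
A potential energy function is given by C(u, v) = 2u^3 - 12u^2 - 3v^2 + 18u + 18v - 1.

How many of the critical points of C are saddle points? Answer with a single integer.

1

C separates as a function of u plus a function of v, so ∇C=0 decouples.
∂C/∂u = 6(u - 3)(u - 1) = 0 at u ∈ {1, 3}; ∂C/∂v = -6(v - 3) = 0 at v ∈ {3}.
The Hessian is diagonal: diag(C_uu, C_vv). Second derivatives: C_uu(1)=-12, C_uu(3)=12; C_vv(3)=-6.
Saddle points occur where the two diagonal entries have opposite signs: (3, 3). Count: 1.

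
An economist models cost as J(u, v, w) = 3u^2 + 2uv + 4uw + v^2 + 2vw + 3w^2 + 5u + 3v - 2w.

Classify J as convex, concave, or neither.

convex

J is quadratic, so its Hessian is the constant matrix H = [[6, 2, 4], [2, 2, 2], [4, 2, 6]].
Leading principal minors: 6, 8, 24.
All positive ⇒ H ≻ 0 ⇒ convex.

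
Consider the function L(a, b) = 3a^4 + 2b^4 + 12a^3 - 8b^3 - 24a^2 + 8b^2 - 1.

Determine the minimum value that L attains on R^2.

-385

L(a,b) separates as P(a) + Q(b) − 1, so its minimum is min P + min Q − 1.
P'(a) = 12a(a - 1)(a + 4) vanishes at a ∈ {-4, 0, 1}; Q'(b) = 8b(b - 2)(b - 1) vanishes at b ∈ {0, 1, 2}.
Local minima of P (where P''>0): P(-4)=-384, P(1)=-9. Local minima of Q: Q(0)=0, Q(2)=0.
So the global minimum of L is P(-4) + Q(0) − 1 = -384 + 0 − 1 = -385, attained at (-4, 0).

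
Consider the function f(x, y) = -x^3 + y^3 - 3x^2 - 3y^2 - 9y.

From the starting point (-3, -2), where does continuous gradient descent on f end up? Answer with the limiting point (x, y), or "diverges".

diverges

f is separable, so gradient descent decouples: x follows -∂f/∂x, y follows -∂f/∂y.
∂f/∂x = -3x(x + 2); at x=-3 this is -9, so x increases.
∂f/∂y = 3(y - 3)(y + 1); at y=-2 this is 15, so y decreases.
The y-coordinate has no critical point in that direction and runs off to infinity.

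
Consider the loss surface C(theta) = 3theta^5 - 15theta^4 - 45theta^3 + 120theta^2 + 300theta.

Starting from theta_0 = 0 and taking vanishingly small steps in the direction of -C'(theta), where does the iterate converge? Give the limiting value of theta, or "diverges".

-1

C'(theta) = 15(theta - 5)(theta - 2)(theta + 1)(theta + 2), so C'(0) = 300.
Gradient descent moves in the -C' direction, i.e. theta is decreasing.
The nearest critical point in that direction is theta = -1, where C'' = 270 > 0 (a local minimum). The iterate converges there.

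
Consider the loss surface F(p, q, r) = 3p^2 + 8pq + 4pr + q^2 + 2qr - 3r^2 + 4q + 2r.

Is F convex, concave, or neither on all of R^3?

F is quadratic, so its Hessian is the constant matrix H = [[6, 8, 4], [8, 2, 2], [4, 2, -6]].
Leading principal minors: 6, -52, 384.
Neither pattern holds ⇒ H is indefinite ⇒ neither convex nor concave.

neither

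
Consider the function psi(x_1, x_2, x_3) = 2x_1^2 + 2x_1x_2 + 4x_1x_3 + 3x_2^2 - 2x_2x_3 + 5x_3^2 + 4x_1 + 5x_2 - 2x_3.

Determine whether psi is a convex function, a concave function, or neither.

psi is quadratic, so its Hessian is the constant matrix H = [[4, 2, 4], [2, 6, -2], [4, -2, 10]].
Leading principal minors: 4, 20, 56.
All positive ⇒ H ≻ 0 ⇒ convex.

convex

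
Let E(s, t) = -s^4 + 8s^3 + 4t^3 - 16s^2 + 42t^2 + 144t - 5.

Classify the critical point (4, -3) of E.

The mixed partial ∂²E/∂s∂t is 0, so the Hessian at any point is diag(E_ss, E_tt) = diag(4(-3s^2 + 12s - 8), 12(2t + 7)).
At (4, -3): H = diag(-32, 12).
The eigenvalues have opposite signs, so H is indefinite: a saddle point.

saddle point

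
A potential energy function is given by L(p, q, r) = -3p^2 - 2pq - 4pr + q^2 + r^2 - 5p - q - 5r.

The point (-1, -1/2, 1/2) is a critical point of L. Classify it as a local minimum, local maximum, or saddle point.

saddle point

The Hessian is constant: H = [[-6, -2, -4], [-2, 2, 0], [-4, 0, 2]].
Leading principal minors: Δ₁ = -6, Δ₂ = -16, Δ₃ = -64.
The minors fit neither the all-positive nor the alternating-sign pattern, so H is indefinite: a saddle point.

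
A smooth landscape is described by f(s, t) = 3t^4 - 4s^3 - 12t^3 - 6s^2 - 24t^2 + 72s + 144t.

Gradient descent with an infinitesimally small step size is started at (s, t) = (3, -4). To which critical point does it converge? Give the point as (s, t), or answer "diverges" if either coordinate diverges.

f is separable, so gradient descent decouples: s follows -∂f/∂s, t follows -∂f/∂t.
∂f/∂s = -12(s - 2)(s + 3); at s=3 this is -72, so s increases.
∂f/∂t = 12(t - 3)(t - 2)(t + 2); at t=-4 this is -1008, so t increases.
The s-coordinate has no critical point in that direction and runs off to infinity.

diverges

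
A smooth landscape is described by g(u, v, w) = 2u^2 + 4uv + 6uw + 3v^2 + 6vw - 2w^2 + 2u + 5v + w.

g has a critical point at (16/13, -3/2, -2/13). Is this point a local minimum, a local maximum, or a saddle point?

The Hessian is constant: H = [[4, 4, 6], [4, 6, 6], [6, 6, -4]].
Leading principal minors: Δ₁ = 4, Δ₂ = 8, Δ₃ = -104.
The minors fit neither the all-positive nor the alternating-sign pattern, so H is indefinite: a saddle point.

saddle point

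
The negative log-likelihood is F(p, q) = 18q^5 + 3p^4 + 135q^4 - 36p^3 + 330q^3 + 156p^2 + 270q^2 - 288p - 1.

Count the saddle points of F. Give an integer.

F separates as a function of p plus a function of q, so ∇F=0 decouples.
∂F/∂p = 12(p - 4)(p - 3)(p - 2) = 0 at p ∈ {2, 3, 4}; ∂F/∂q = 90q(q + 1)(q + 2)(q + 3) = 0 at q ∈ {-3, -2, -1, 0}.
The Hessian is diagonal: diag(F_pp, F_qq). Second derivatives: F_pp(2)=24, F_pp(3)=-12, F_pp(4)=24; F_qq(-3)=-540, F_qq(-2)=180, F_qq(-1)=-180, F_qq(0)=540.
Saddle points occur where the two diagonal entries have opposite signs: (2, -3), (2, -1), (3, -2), (3, 0), (4, -3), (4, -1). Count: 6.

6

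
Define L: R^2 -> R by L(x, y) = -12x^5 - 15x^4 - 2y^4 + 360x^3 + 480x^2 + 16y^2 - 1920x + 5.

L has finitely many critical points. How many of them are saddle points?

L separates as a function of x plus a function of y, so ∇L=0 decouples.
∂L/∂x = -60(x - 4)(x - 1)(x + 2)(x + 4) = 0 at x ∈ {-4, -2, 1, 4}; ∂L/∂y = -8y(y - 2)(y + 2) = 0 at y ∈ {-2, 0, 2}.
The Hessian is diagonal: diag(L_xx, L_yy). Second derivatives: L_xx(-4)=4800, L_xx(-2)=-2160, L_xx(1)=2700, L_xx(4)=-8640; L_yy(-2)=-64, L_yy(0)=32, L_yy(2)=-64.
Saddle points occur where the two diagonal entries have opposite signs: (-4, -2), (-4, 2), (-2, 0), (1, -2), (1, 2), (4, 0). Count: 6.

6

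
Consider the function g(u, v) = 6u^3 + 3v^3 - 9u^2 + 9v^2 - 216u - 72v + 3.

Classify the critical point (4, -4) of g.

The mixed partial ∂²g/∂u∂v is 0, so the Hessian at any point is diag(g_uu, g_vv) = diag(18(2u - 1), 18(v + 1)).
At (4, -4): H = diag(126, -54).
The eigenvalues have opposite signs, so H is indefinite: a saddle point.

saddle point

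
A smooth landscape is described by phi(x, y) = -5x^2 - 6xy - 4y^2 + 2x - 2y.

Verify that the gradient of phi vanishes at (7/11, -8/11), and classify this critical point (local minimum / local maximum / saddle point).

∇phi = (-10x - 6y + 2, -6x - 8y - 2); substituting (7/11, -8/11) gives ∇phi = (0, 0), so (7/11, -8/11) is indeed a critical point.
The Hessian of phi is constant: H = [[-10, -6], [-6, -8]].
det(H) = (-10)·(-8) − (-6)² = 44.
det(H) > 0 and tr(H) = -18 < 0, so H is negative definite and the point is a local maximum.

local maximum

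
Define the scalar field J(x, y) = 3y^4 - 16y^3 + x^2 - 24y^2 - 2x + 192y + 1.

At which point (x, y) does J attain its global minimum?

J(x,y) separates as P(x) + Q(y) + 1, so its minimum is min P + min Q + 1.
P'(x) = 2x - 2 vanishes at x ∈ {1}; Q'(y) = 12(y - 4)(y - 2)(y + 2) vanishes at y ∈ {-2, 2, 4}.
Local minima of P (where P''>0): P(1)=-1. Local minima of Q: Q(-2)=-304, Q(4)=128.
So the global minimum of J is P(1) + Q(-2) + 1 = -1 − 304 + 1 = -304, attained at (1, -2).

(1, -2)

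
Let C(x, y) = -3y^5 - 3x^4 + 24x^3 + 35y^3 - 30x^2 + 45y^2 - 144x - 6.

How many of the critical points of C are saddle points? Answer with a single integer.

6

C separates as a function of x plus a function of y, so ∇C=0 decouples.
∂C/∂x = -12(x - 4)(x - 3)(x + 1) = 0 at x ∈ {-1, 3, 4}; ∂C/∂y = -15y(y - 3)(y + 1)(y + 2) = 0 at y ∈ {-2, -1, 0, 3}.
The Hessian is diagonal: diag(C_xx, C_yy). Second derivatives: C_xx(-1)=-240, C_xx(3)=48, C_xx(4)=-60; C_yy(-2)=150, C_yy(-1)=-60, C_yy(0)=90, C_yy(3)=-900.
Saddle points occur where the two diagonal entries have opposite signs: (-1, -2), (-1, 0), (3, -1), (3, 3), (4, -2), (4, 0). Count: 6.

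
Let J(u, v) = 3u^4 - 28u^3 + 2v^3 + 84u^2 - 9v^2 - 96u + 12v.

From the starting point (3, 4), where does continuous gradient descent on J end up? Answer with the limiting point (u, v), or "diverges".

J is separable, so gradient descent decouples: u follows -∂J/∂u, v follows -∂J/∂v.
∂J/∂u = 12(u - 4)(u - 2)(u - 1); at u=3 this is -24, so u increases.
∂J/∂v = 6(v - 2)(v - 1); at v=4 this is 36, so v decreases.
u converges to its nearest critical value 4 (a local min of the u-part); v converges to 2. The iterate converges to (4, 2).

(4, 2)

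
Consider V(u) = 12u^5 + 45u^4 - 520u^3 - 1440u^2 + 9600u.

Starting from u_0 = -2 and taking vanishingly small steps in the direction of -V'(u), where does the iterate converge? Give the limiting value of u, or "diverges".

-4

V'(u) = 60(u - 4)(u - 2)(u + 4)(u + 5), so V'(-2) = 8640.
Gradient descent moves in the -V' direction, i.e. u is decreasing.
The nearest critical point in that direction is u = -4, where V'' = 2880 > 0 (a local minimum). The iterate converges there.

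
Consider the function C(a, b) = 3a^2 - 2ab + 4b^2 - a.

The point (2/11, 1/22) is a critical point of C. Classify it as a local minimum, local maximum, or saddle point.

local minimum

The Hessian of C is constant: H = [[6, -2], [-2, 8]].
det(H) = 6·8 − (-2)² = 44.
det(H) > 0 and tr(H) = 14 > 0, so H is positive definite and the point is a local minimum.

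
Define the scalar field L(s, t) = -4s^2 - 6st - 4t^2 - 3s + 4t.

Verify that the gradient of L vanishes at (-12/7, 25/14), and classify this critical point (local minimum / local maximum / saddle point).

local maximum

∇L = (-8s - 6t - 3, -6s - 8t + 4); substituting (-12/7, 25/14) gives ∇L = (0, 0), so (-12/7, 25/14) is indeed a critical point.
The Hessian of L is constant: H = [[-8, -6], [-6, -8]].
det(H) = (-8)·(-8) − (-6)² = 28.
det(H) > 0 and tr(H) = -16 < 0, so H is negative definite and the point is a local maximum.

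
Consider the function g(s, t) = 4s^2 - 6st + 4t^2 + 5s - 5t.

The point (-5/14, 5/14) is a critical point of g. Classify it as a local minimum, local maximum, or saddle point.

local minimum

The Hessian of g is constant: H = [[8, -6], [-6, 8]].
det(H) = 8·8 − (-6)² = 28.
det(H) > 0 and tr(H) = 16 > 0, so H is positive definite and the point is a local minimum.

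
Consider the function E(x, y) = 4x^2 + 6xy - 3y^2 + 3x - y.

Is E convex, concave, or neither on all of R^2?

neither

E is quadratic, so its Hessian is the constant matrix H = [[8, 6], [6, -6]].
det(H) = -84, tr(H) = 2.
det(H) < 0, so H is indefinite: neither convex nor concave.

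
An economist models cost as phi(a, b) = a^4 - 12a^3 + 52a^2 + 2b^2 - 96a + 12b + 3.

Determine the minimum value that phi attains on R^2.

-79

phi(a,b) separates as P(a) + Q(b) + 3, so its minimum is min P + min Q + 3.
P'(a) = 4(a - 4)(a - 3)(a - 2) vanishes at a ∈ {2, 3, 4}; Q'(b) = 4b + 12 vanishes at b ∈ {-3}.
Local minima of P (where P''>0): P(2)=-64, P(4)=-64. Local minima of Q: Q(-3)=-18.
So the global minimum of phi is P(2) + Q(-3) + 3 = -64 − 18 + 3 = -79, attained at (2, -3).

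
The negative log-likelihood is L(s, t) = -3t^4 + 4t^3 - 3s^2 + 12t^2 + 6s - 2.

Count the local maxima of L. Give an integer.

L separates as a function of s plus a function of t, so ∇L=0 decouples.
∂L/∂s = -6(s - 1) = 0 at s ∈ {1}; ∂L/∂t = -12t(t - 2)(t + 1) = 0 at t ∈ {-1, 0, 2}.
The Hessian is diagonal: diag(L_ss, L_tt). Second derivatives: L_ss(1)=-6; L_tt(-1)=-36, L_tt(0)=24, L_tt(2)=-72.
Local maxima occur where both diagonal entries negative: (1, -1), (1, 2). Count: 2.

2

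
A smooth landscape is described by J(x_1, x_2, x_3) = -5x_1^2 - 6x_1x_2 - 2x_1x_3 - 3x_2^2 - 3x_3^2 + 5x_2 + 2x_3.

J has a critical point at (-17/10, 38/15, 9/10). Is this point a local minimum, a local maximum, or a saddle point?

local maximum

The Hessian is constant: H = [[-10, -6, -2], [-6, -6, 0], [-2, 0, -6]].
Leading principal minors: Δ₁ = -10, Δ₂ = 24, Δ₃ = -120.
The minors alternate sign starting negative (−, +, −), so H is negative definite: a local maximum.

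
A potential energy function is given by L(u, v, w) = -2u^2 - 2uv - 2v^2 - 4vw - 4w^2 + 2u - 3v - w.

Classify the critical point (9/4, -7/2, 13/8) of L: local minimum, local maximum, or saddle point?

local maximum

The Hessian is constant: H = [[-4, -2, 0], [-2, -4, -4], [0, -4, -8]].
Leading principal minors: Δ₁ = -4, Δ₂ = 12, Δ₃ = -32.
The minors alternate sign starting negative (−, +, −), so H is negative definite: a local maximum.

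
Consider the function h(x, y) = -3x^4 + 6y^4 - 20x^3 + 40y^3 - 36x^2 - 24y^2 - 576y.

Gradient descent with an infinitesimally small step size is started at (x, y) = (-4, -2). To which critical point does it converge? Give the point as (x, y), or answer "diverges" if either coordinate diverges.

h is separable, so gradient descent decouples: x follows -∂h/∂x, y follows -∂h/∂y.
∂h/∂x = -12x(x + 2)(x + 3); at x=-4 this is 96, so x decreases.
∂h/∂y = 24(y - 2)(y + 3)(y + 4); at y=-2 this is -192, so y increases.
The x-coordinate has no critical point in that direction and runs off to infinity.

diverges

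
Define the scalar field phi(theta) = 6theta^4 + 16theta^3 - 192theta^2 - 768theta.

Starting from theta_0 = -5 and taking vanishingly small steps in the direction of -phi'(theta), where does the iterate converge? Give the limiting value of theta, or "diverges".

phi'(theta) = 24(theta - 4)(theta + 2)(theta + 4), so phi'(-5) = -648.
Gradient descent moves in the -phi' direction, i.e. theta is increasing.
The nearest critical point in that direction is theta = -4, where phi'' = 384 > 0 (a local minimum). The iterate converges there.

-4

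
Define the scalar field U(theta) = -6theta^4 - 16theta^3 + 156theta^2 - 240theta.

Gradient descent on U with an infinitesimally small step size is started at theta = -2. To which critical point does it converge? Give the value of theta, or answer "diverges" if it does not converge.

1

U'(theta) = -24(theta - 2)(theta - 1)(theta + 5), so U'(-2) = -864.
Gradient descent moves in the -U' direction, i.e. theta is increasing.
The nearest critical point in that direction is theta = 1, where U'' = 144 > 0 (a local minimum). The iterate converges there.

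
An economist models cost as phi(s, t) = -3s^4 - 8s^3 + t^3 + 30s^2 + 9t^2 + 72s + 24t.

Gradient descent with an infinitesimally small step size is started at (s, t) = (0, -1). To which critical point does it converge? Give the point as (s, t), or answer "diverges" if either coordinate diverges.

(-1, -2)

phi is separable, so gradient descent decouples: s follows -∂phi/∂s, t follows -∂phi/∂t.
∂phi/∂s = -12(s - 2)(s + 1)(s + 3); at s=0 this is 72, so s decreases.
∂phi/∂t = 3(t + 2)(t + 4); at t=-1 this is 9, so t decreases.
s converges to its nearest critical value -1 (a local min of the s-part); t converges to -2. The iterate converges to (-1, -2).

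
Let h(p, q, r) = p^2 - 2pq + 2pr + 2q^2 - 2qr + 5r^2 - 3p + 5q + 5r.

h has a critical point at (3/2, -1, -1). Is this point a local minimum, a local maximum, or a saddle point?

local minimum

The Hessian is constant: H = [[2, -2, 2], [-2, 4, -2], [2, -2, 10]].
Leading principal minors: Δ₁ = 2, Δ₂ = 4, Δ₃ = 32.
All leading minors are positive, so H is positive definite: a local minimum.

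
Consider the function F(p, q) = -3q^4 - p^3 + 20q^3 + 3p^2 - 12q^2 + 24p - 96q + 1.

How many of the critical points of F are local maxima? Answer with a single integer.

F separates as a function of p plus a function of q, so ∇F=0 decouples.
∂F/∂p = -3(p - 4)(p + 2) = 0 at p ∈ {-2, 4}; ∂F/∂q = -12(q - 4)(q - 2)(q + 1) = 0 at q ∈ {-1, 2, 4}.
The Hessian is diagonal: diag(F_pp, F_qq). Second derivatives: F_pp(-2)=18, F_pp(4)=-18; F_qq(-1)=-180, F_qq(2)=72, F_qq(4)=-120.
Local maxima occur where both diagonal entries negative: (4, -1), (4, 4). Count: 2.

2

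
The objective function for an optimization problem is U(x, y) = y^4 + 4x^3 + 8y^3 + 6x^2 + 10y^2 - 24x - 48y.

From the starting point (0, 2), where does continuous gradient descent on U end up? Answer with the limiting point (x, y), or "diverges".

(1, 1)

U is separable, so gradient descent decouples: x follows -∂U/∂x, y follows -∂U/∂y.
∂U/∂x = 12(x - 1)(x + 2); at x=0 this is -24, so x increases.
∂U/∂y = 4(y - 1)(y + 3)(y + 4); at y=2 this is 120, so y decreases.
x converges to its nearest critical value 1 (a local min of the x-part); y converges to 1. The iterate converges to (1, 1).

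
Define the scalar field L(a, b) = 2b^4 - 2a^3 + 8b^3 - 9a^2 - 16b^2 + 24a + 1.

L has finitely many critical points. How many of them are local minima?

L separates as a function of a plus a function of b, so ∇L=0 decouples.
∂L/∂a = -6(a - 1)(a + 4) = 0 at a ∈ {-4, 1}; ∂L/∂b = 8b(b - 1)(b + 4) = 0 at b ∈ {-4, 0, 1}.
The Hessian is diagonal: diag(L_aa, L_bb). Second derivatives: L_aa(-4)=30, L_aa(1)=-30; L_bb(-4)=160, L_bb(0)=-32, L_bb(1)=40.
Local minima occur where both diagonal entries positive: (-4, -4), (-4, 1). Count: 2.

2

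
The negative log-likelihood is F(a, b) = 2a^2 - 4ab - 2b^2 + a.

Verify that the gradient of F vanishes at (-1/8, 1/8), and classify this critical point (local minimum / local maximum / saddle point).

∇F = (4a - 4b + 1, -4a - 4b); substituting (-1/8, 1/8) gives ∇F = (0, 0), so (-1/8, 1/8) is indeed a critical point.
The Hessian of F is constant: H = [[4, -4], [-4, -4]].
det(H) = 4·(-4) − (-4)² = -32.
Since det(H) < 0, H is indefinite and the critical point is a saddle point.

saddle point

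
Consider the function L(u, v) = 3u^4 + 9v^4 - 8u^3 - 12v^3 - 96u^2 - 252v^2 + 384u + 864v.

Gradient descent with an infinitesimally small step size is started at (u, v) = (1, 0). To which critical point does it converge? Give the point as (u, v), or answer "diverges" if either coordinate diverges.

L is separable, so gradient descent decouples: u follows -∂L/∂u, v follows -∂L/∂v.
∂L/∂u = 12(u - 4)(u - 2)(u + 4); at u=1 this is 180, so u decreases.
∂L/∂v = 36(v - 3)(v - 2)(v + 4); at v=0 this is 864, so v decreases.
u converges to its nearest critical value -4 (a local min of the u-part); v converges to -4. The iterate converges to (-4, -4).

(-4, -4)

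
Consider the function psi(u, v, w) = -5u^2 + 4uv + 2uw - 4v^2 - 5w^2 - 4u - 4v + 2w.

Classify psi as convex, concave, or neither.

psi is quadratic, so its Hessian is the constant matrix H = [[-10, 4, 2], [4, -8, 0], [2, 0, -10]].
Leading principal minors: -10, 64, -608.
Signs alternate −, +, − ⇒ H ≺ 0 ⇒ concave.

concave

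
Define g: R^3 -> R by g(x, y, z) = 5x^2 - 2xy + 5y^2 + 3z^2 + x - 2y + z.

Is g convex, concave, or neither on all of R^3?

g is quadratic, so its Hessian is the constant matrix H = [[10, -2, 0], [-2, 10, 0], [0, 0, 6]].
Leading principal minors: 10, 96, 576.
All positive ⇒ H ≻ 0 ⇒ convex.

convex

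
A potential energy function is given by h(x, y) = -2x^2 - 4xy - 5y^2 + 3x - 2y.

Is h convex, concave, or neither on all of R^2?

concave

h is quadratic, so its Hessian is the constant matrix H = [[-4, -4], [-4, -10]].
det(H) = 24, tr(H) = -14.
det(H) > 0 and tr(H) < 0, so H is negative definite everywhere: concave.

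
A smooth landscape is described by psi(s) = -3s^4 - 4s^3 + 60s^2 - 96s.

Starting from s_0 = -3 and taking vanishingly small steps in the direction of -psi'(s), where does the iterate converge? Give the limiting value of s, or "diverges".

1

psi'(s) = -12(s - 2)(s - 1)(s + 4), so psi'(-3) = -240.
Gradient descent moves in the -psi' direction, i.e. s is increasing.
The nearest critical point in that direction is s = 1, where psi'' = 60 > 0 (a local minimum). The iterate converges there.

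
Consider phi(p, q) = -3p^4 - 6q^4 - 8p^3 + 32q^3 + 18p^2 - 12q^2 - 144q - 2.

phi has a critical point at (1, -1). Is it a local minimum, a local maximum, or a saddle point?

The mixed partial ∂²phi/∂p∂q is 0, so the Hessian at any point is diag(phi_pp, phi_qq) = diag(12(-3p^2 - 4p + 3), 24(-3q^2 + 8q - 1)).
At (1, -1): H = diag(-48, -288).
Both eigenvalues are negative, so H is negative definite: a local maximum.

local maximum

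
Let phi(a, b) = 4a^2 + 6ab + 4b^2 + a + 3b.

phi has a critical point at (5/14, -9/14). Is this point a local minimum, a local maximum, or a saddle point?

The Hessian of phi is constant: H = [[8, 6], [6, 8]].
det(H) = 8·8 − 6² = 28.
det(H) > 0 and tr(H) = 16 > 0, so H is positive definite and the point is a local minimum.

local minimum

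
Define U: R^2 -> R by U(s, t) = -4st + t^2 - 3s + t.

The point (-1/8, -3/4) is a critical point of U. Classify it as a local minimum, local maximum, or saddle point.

saddle point

The Hessian of U is constant: H = [[0, -4], [-4, 2]].
det(H) = 0·2 − (-4)² = -16.
Since det(H) < 0, H is indefinite and the critical point is a saddle point.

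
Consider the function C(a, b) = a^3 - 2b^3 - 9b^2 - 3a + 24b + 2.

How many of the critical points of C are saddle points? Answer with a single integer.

2

C separates as a function of a plus a function of b, so ∇C=0 decouples.
∂C/∂a = 3(a - 1)(a + 1) = 0 at a ∈ {-1, 1}; ∂C/∂b = -6(b - 1)(b + 4) = 0 at b ∈ {-4, 1}.
The Hessian is diagonal: diag(C_aa, C_bb). Second derivatives: C_aa(-1)=-6, C_aa(1)=6; C_bb(-4)=30, C_bb(1)=-30.
Saddle points occur where the two diagonal entries have opposite signs: (-1, -4), (1, 1). Count: 2.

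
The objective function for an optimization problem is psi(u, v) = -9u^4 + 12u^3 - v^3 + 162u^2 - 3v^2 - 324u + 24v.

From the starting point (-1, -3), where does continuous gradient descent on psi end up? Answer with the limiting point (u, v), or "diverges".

psi is separable, so gradient descent decouples: u follows -∂psi/∂u, v follows -∂psi/∂v.
∂psi/∂u = -36(u - 3)(u - 1)(u + 3); at u=-1 this is -576, so u increases.
∂psi/∂v = -3(v - 2)(v + 4); at v=-3 this is 15, so v decreases.
u converges to its nearest critical value 1 (a local min of the u-part); v converges to -4. The iterate converges to (1, -4).

(1, -4)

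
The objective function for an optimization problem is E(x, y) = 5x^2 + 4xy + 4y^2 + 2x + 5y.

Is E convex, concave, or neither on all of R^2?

convex

E is quadratic, so its Hessian is the constant matrix H = [[10, 4], [4, 8]].
det(H) = 64, tr(H) = 18.
det(H) > 0 and tr(H) > 0, so H is positive definite everywhere: convex.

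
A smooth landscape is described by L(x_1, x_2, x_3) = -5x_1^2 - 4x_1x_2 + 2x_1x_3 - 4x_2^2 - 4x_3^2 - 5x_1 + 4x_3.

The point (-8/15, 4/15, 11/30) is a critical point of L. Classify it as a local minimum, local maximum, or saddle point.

local maximum

The Hessian is constant: H = [[-10, -4, 2], [-4, -8, 0], [2, 0, -8]].
Leading principal minors: Δ₁ = -10, Δ₂ = 64, Δ₃ = -480.
The minors alternate sign starting negative (−, +, −), so H is negative definite: a local maximum.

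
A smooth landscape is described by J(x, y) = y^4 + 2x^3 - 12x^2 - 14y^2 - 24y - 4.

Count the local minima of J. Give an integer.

2

J separates as a function of x plus a function of y, so ∇J=0 decouples.
∂J/∂x = 6x(x - 4) = 0 at x ∈ {0, 4}; ∂J/∂y = 4(y - 3)(y + 1)(y + 2) = 0 at y ∈ {-2, -1, 3}.
The Hessian is diagonal: diag(J_xx, J_yy). Second derivatives: J_xx(0)=-24, J_xx(4)=24; J_yy(-2)=20, J_yy(-1)=-16, J_yy(3)=80.
Local minima occur where both diagonal entries positive: (4, -2), (4, 3). Count: 2.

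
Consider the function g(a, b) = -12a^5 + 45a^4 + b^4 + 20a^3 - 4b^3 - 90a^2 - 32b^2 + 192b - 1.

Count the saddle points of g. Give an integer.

g separates as a function of a plus a function of b, so ∇g=0 decouples.
∂g/∂a = -60a(a - 3)(a - 1)(a + 1) = 0 at a ∈ {-1, 0, 1, 3}; ∂g/∂b = 4(b - 4)(b - 3)(b + 4) = 0 at b ∈ {-4, 3, 4}.
The Hessian is diagonal: diag(g_aa, g_bb). Second derivatives: g_aa(-1)=480, g_aa(0)=-180, g_aa(1)=240, g_aa(3)=-1440; g_bb(-4)=224, g_bb(3)=-28, g_bb(4)=32.
Saddle points occur where the two diagonal entries have opposite signs: (-1, 3), (0, -4), (0, 4), (1, 3), (3, -4), (3, 4). Count: 6.

6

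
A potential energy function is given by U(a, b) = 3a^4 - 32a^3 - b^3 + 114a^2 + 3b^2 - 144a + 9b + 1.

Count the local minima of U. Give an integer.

U separates as a function of a plus a function of b, so ∇U=0 decouples.
∂U/∂a = 12(a - 4)(a - 3)(a - 1) = 0 at a ∈ {1, 3, 4}; ∂U/∂b = -3(b - 3)(b + 1) = 0 at b ∈ {-1, 3}.
The Hessian is diagonal: diag(U_aa, U_bb). Second derivatives: U_aa(1)=72, U_aa(3)=-24, U_aa(4)=36; U_bb(-1)=12, U_bb(3)=-12.
Local minima occur where both diagonal entries positive: (1, -1), (4, -1). Count: 2.

2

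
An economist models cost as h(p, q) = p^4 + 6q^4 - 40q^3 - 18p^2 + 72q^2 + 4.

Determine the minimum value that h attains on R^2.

h(p,q) separates as A(p) + B(q) + 4, so its minimum is min A + min B + 4.
A'(p) = 4p(p - 3)(p + 3) vanishes at p ∈ {-3, 0, 3}; B'(q) = 24q(q - 3)(q - 2) vanishes at q ∈ {0, 2, 3}.
Local minima of A (where A''>0): A(-3)=-81, A(3)=-81. Local minima of B: B(0)=0, B(3)=54.
So the global minimum of h is A(-3) + B(0) + 4 = -81 + 0 + 4 = -77, attained at (-3, 0).

-77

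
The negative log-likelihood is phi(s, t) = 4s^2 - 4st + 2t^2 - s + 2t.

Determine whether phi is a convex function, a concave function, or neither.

phi is quadratic, so its Hessian is the constant matrix H = [[8, -4], [-4, 4]].
det(H) = 16, tr(H) = 12.
det(H) > 0 and tr(H) > 0, so H is positive definite everywhere: convex.

convex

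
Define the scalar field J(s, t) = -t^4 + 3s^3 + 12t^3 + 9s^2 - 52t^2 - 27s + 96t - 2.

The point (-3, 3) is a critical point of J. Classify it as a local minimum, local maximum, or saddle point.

saddle point

The mixed partial ∂²J/∂s∂t is 0, so the Hessian at any point is diag(J_ss, J_tt) = diag(18(s + 1), 4(-3t^2 + 18t - 26)).
At (-3, 3): H = diag(-36, 4).
The eigenvalues have opposite signs, so H is indefinite: a saddle point.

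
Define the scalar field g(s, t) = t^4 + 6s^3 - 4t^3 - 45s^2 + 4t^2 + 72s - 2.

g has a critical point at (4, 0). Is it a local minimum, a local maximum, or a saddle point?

The mixed partial ∂²g/∂s∂t is 0, so the Hessian at any point is diag(g_ss, g_tt) = diag(18(2s - 5), 4(3t^2 - 6t + 2)).
At (4, 0): H = diag(54, 8).
Both eigenvalues are positive, so H is positive definite: a local minimum.

local minimum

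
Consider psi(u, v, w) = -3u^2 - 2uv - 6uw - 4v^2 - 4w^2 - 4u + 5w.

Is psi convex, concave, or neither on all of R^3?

concave

psi is quadratic, so its Hessian is the constant matrix H = [[-6, -2, -6], [-2, -8, 0], [-6, 0, -8]].
Leading principal minors: -6, 44, -64.
Signs alternate −, +, − ⇒ H ≺ 0 ⇒ concave.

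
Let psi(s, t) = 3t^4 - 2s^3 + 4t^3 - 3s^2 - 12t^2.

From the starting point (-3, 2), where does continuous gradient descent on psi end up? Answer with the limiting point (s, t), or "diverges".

psi is separable, so gradient descent decouples: s follows -∂psi/∂s, t follows -∂psi/∂t.
∂psi/∂s = -6s(s + 1); at s=-3 this is -36, so s increases.
∂psi/∂t = 12t(t - 1)(t + 2); at t=2 this is 96, so t decreases.
s converges to its nearest critical value -1 (a local min of the s-part); t converges to 1. The iterate converges to (-1, 1).

(-1, 1)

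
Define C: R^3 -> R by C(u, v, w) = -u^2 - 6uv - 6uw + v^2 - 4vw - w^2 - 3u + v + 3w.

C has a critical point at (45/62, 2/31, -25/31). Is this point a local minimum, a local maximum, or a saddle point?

saddle point

The Hessian is constant: H = [[-2, -6, -6], [-6, 2, -4], [-6, -4, -2]].
Leading principal minors: Δ₁ = -2, Δ₂ = -40, Δ₃ = -248.
The minors fit neither the all-positive nor the alternating-sign pattern, so H is indefinite: a saddle point.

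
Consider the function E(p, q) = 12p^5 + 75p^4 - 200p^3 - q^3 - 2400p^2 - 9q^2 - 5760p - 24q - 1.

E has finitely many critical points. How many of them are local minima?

E separates as a function of p plus a function of q, so ∇E=0 decouples.
∂E/∂p = 60(p - 4)(p + 2)(p + 3)(p + 4) = 0 at p ∈ {-4, -3, -2, 4}; ∂E/∂q = -3(q + 2)(q + 4) = 0 at q ∈ {-4, -2}.
The Hessian is diagonal: diag(E_pp, E_qq). Second derivatives: E_pp(-4)=-960, E_pp(-3)=420, E_pp(-2)=-720, E_pp(4)=20160; E_qq(-4)=6, E_qq(-2)=-6.
Local minima occur where both diagonal entries positive: (-3, -4), (4, -4). Count: 2.

2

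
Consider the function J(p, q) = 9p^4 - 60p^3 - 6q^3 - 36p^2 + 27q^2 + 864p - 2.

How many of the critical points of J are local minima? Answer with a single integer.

J separates as a function of p plus a function of q, so ∇J=0 decouples.
∂J/∂p = 36(p - 4)(p - 3)(p + 2) = 0 at p ∈ {-2, 3, 4}; ∂J/∂q = -18q(q - 3) = 0 at q ∈ {0, 3}.
The Hessian is diagonal: diag(J_pp, J_qq). Second derivatives: J_pp(-2)=1080, J_pp(3)=-180, J_pp(4)=216; J_qq(0)=54, J_qq(3)=-54.
Local minima occur where both diagonal entries positive: (-2, 0), (4, 0). Count: 2.

2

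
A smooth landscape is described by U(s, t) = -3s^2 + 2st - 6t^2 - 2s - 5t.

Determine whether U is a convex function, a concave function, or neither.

concave

U is quadratic, so its Hessian is the constant matrix H = [[-6, 2], [2, -12]].
det(H) = 68, tr(H) = -18.
det(H) > 0 and tr(H) < 0, so H is negative definite everywhere: concave.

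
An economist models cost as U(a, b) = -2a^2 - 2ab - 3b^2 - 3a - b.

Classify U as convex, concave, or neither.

U is quadratic, so its Hessian is the constant matrix H = [[-4, -2], [-2, -6]].
det(H) = 20, tr(H) = -10.
det(H) > 0 and tr(H) < 0, so H is negative definite everywhere: concave.

concave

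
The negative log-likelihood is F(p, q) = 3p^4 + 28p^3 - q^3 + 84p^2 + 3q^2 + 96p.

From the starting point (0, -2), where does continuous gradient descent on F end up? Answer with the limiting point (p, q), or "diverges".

(-1, 0)

F is separable, so gradient descent decouples: p follows -∂F/∂p, q follows -∂F/∂q.
∂F/∂p = 12(p + 1)(p + 2)(p + 4); at p=0 this is 96, so p decreases.
∂F/∂q = -3q(q - 2); at q=-2 this is -24, so q increases.
p converges to its nearest critical value -1 (a local min of the p-part); q converges to 0. The iterate converges to (-1, 0).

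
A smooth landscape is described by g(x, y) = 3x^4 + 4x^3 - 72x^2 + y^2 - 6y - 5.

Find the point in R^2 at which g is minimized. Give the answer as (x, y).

(-4, 3)

g(x,y) separates as P(x) + Q(y) − 5, so its minimum is min P + min Q − 5.
P'(x) = 12x(x - 3)(x + 4) vanishes at x ∈ {-4, 0, 3}; Q'(y) = 2y - 6 vanishes at y ∈ {3}.
Local minima of P (where P''>0): P(-4)=-640, P(3)=-297. Local minima of Q: Q(3)=-9.
So the global minimum of g is P(-4) + Q(3) − 5 = -640 − 9 − 5 = -654, attained at (-4, 3).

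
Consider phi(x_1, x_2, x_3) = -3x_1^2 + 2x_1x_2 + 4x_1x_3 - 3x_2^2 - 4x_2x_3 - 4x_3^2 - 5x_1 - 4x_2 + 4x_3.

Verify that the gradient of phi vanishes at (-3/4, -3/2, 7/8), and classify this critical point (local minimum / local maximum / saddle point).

local maximum

∇phi = (-6x_1 + 2x_2 + 4x_3 - 5, 2x_1 - 6x_2 - 4x_3 - 4, 4x_1 - 4x_2 - 8x_3 + 4); substituting (-3/4, -3/2, 7/8) gives ∇phi = (0, 0, 0), so (-3/4, -3/2, 7/8) is indeed a critical point.
The Hessian is constant: H = [[-6, 2, 4], [2, -6, -4], [4, -4, -8]].
Leading principal minors: Δ₁ = -6, Δ₂ = 32, Δ₃ = -128.
The minors alternate sign starting negative (−, +, −), so H is negative definite: a local maximum.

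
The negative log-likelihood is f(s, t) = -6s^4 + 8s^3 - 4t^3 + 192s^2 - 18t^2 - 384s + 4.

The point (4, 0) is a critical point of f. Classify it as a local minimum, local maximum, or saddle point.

local maximum

The mixed partial ∂²f/∂s∂t is 0, so the Hessian at any point is diag(f_ss, f_tt) = diag(24(-3s^2 + 2s + 16), -12(2t + 3)).
At (4, 0): H = diag(-576, -36).
Both eigenvalues are negative, so H is negative definite: a local maximum.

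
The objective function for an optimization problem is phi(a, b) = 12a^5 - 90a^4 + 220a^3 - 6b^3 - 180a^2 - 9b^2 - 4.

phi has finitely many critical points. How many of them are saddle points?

4

phi separates as a function of a plus a function of b, so ∇phi=0 decouples.
∂phi/∂a = 60a(a - 3)(a - 2)(a - 1) = 0 at a ∈ {0, 1, 2, 3}; ∂phi/∂b = -18b(b + 1) = 0 at b ∈ {-1, 0}.
The Hessian is diagonal: diag(phi_aa, phi_bb). Second derivatives: phi_aa(0)=-360, phi_aa(1)=120, phi_aa(2)=-120, phi_aa(3)=360; phi_bb(-1)=18, phi_bb(0)=-18.
Saddle points occur where the two diagonal entries have opposite signs: (0, -1), (1, 0), (2, -1), (3, 0). Count: 4.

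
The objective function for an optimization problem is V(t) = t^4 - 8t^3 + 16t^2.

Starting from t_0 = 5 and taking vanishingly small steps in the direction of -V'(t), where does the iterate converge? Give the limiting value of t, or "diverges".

V'(t) = 4t(t - 4)(t - 2), so V'(5) = 60.
Gradient descent moves in the -V' direction, i.e. t is decreasing.
The nearest critical point in that direction is t = 4, where V'' = 32 > 0 (a local minimum). The iterate converges there.

4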